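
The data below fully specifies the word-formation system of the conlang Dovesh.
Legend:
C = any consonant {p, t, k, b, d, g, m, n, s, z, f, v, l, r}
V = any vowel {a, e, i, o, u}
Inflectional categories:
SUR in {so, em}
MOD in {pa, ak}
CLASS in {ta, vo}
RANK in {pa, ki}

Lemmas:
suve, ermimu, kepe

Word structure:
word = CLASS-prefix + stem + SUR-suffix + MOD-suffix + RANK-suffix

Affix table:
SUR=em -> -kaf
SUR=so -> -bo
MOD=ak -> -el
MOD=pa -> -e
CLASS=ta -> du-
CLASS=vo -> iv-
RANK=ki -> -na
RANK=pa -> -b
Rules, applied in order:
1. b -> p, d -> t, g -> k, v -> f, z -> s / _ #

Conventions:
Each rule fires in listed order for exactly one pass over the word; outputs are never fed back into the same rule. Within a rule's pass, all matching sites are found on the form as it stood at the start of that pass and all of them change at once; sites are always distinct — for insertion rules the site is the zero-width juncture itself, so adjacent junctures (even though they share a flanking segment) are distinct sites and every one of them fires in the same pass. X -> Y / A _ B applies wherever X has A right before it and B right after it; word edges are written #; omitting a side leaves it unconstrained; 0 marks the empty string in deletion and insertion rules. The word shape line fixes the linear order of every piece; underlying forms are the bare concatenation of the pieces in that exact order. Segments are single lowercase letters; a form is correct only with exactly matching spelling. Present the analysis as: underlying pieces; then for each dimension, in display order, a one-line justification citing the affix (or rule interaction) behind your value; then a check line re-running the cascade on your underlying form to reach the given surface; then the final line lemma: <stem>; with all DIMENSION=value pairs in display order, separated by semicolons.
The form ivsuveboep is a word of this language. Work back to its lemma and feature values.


underlying: iv-suve-bo-e-b
SUR=so - signalled by the affix -bo
MOD=pa - signalled by the affix -e
CLASS=vo - signalled by the affix iv-
RANK=pa - signalled by the affix -b
check: ivsuveboeb -> ivsuveboep
lemma: suve; SUR=so; MOD=pa; CLASS=vo; RANK=pa


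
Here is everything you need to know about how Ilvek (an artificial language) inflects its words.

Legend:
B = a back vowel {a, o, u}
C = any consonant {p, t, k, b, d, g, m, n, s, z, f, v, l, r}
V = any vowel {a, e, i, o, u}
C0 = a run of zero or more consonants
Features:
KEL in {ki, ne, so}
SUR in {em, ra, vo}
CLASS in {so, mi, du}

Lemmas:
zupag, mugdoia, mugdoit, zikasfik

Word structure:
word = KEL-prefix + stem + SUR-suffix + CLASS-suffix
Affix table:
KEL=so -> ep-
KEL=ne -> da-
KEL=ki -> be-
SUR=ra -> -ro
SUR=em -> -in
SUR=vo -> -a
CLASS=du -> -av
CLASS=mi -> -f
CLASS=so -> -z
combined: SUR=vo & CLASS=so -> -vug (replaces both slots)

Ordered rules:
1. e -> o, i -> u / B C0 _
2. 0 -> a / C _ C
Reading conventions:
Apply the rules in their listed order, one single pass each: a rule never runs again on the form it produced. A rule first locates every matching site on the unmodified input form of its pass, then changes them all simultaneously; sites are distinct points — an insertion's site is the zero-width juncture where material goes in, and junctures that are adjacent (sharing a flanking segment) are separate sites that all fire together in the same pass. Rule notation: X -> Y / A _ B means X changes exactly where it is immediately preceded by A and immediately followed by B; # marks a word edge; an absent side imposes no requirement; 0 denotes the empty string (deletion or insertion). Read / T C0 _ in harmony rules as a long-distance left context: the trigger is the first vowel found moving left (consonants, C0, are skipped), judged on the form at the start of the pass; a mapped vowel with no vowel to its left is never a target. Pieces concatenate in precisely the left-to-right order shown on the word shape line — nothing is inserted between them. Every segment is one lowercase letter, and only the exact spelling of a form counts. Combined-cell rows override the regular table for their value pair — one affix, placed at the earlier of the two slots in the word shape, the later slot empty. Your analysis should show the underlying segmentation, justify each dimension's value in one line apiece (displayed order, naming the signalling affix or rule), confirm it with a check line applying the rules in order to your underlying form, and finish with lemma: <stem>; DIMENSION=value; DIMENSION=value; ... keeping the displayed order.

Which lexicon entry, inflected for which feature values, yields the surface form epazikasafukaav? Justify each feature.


underlying: ep-zikasfik-a-av
KEL=so - signalled by the affix ep-
SUR=vo - signalled by the affix -a
CLASS=du - signalled by the affix -av
check: epzikasfikaav -> epzikasfukaav -> epazikasafukaav
lemma: zikasfik; KEL=so; SUR=vo; CLASS=du


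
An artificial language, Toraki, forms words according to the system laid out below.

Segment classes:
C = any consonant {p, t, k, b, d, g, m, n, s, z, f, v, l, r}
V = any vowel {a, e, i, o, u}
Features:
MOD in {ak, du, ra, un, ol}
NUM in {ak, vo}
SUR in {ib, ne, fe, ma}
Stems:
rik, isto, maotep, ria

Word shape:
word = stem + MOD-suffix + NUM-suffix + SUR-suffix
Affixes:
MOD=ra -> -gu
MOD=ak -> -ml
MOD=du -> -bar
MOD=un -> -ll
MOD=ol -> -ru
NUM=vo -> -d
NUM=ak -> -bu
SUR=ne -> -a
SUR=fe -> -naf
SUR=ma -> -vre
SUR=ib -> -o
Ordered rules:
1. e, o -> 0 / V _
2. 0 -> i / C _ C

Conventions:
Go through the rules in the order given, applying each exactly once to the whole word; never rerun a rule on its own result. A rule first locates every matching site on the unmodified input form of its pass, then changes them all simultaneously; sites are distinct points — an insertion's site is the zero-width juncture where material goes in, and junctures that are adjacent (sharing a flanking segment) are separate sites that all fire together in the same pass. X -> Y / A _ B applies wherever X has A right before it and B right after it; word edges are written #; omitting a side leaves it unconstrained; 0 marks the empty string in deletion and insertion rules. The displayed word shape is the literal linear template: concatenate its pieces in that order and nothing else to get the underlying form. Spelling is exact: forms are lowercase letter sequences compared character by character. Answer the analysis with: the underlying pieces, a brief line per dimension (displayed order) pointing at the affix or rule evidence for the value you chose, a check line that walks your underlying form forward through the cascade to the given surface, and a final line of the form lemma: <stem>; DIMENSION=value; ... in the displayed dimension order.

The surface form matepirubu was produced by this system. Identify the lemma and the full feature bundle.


underlying: maotep-ru-bu-o
MOD=ol - signalled by the affix -ru
NUM=ak - signalled by the affix -bu
SUR=ib - signalled by the affix -o
check: maoteprubuo -> mateprubu -> matepirubu
lemma: maotep; MOD=ol; NUM=ak; SUR=ib


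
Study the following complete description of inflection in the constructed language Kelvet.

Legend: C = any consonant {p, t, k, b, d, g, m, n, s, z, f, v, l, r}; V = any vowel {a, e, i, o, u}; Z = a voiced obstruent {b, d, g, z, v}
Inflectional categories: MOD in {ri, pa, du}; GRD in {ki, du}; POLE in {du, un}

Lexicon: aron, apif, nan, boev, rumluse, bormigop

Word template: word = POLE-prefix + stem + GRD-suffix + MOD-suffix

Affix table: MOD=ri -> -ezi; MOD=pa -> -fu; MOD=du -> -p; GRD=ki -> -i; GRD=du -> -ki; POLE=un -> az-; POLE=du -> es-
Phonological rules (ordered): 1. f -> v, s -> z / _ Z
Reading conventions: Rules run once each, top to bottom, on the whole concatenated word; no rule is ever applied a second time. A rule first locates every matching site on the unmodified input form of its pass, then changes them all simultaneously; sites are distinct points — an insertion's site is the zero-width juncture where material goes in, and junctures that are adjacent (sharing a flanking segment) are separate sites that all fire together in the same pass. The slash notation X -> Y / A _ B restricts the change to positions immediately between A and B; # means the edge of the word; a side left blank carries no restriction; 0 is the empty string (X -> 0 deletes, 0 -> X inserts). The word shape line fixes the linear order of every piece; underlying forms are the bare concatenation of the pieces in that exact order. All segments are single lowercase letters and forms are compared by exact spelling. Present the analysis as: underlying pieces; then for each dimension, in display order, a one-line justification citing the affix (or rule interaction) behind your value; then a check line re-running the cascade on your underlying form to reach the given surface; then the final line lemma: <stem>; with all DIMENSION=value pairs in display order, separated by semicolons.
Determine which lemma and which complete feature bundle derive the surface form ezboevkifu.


underlying: es-boev-ki-fu
MOD=pa - signalled by the affix -fu
GRD=du - signalled by the affix -ki
POLE=du - signalled by the affix es-
check: esboevkifu -> ezboevkifu
lemma: boev; MOD=pa; GRD=du; POLE=du


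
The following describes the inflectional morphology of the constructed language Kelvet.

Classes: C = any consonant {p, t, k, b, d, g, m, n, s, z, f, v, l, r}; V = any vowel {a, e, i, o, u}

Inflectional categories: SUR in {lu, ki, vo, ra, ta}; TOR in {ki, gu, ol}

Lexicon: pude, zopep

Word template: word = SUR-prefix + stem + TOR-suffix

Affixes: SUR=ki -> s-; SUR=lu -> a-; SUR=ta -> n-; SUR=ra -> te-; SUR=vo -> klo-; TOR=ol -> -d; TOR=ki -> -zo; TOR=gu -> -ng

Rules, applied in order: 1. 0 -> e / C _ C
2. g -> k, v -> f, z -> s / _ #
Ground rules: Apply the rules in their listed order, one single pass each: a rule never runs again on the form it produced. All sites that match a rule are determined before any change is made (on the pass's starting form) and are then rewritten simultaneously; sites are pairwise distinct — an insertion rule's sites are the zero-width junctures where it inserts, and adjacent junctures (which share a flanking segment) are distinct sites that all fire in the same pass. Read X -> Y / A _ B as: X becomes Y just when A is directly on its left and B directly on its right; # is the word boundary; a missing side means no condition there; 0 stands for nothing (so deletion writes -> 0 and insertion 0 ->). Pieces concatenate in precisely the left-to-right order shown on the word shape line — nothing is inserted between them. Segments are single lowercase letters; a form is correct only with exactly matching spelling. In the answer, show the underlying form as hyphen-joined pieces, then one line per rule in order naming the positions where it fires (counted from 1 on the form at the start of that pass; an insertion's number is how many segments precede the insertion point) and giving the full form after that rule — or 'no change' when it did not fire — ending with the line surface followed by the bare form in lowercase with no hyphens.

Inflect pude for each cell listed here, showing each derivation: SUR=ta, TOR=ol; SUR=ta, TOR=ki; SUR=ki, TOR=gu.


cell SUR=ta, TOR=ol:
underlying: n-pude-d
1. 0 -> e / C _ C: inserts after position(s) 1: nepuded
2. g -> k, v -> f, z -> s / _ #: no change
surface: nepuded

cell SUR=ta, TOR=ki:
underlying: n-pude-zo
1. 0 -> e / C _ C: inserts after position(s) 1: nepudezo
2. g -> k, v -> f, z -> s / _ #: no change
surface: nepudezo

cell SUR=ki, TOR=gu:
underlying: s-pude-ng
1. 0 -> e / C _ C: inserts after position(s) 1, 6: sepudeneg
2. g -> k, v -> f, z -> s / _ #: fires at position(s) 9: sepudenek
surface: sepudenek


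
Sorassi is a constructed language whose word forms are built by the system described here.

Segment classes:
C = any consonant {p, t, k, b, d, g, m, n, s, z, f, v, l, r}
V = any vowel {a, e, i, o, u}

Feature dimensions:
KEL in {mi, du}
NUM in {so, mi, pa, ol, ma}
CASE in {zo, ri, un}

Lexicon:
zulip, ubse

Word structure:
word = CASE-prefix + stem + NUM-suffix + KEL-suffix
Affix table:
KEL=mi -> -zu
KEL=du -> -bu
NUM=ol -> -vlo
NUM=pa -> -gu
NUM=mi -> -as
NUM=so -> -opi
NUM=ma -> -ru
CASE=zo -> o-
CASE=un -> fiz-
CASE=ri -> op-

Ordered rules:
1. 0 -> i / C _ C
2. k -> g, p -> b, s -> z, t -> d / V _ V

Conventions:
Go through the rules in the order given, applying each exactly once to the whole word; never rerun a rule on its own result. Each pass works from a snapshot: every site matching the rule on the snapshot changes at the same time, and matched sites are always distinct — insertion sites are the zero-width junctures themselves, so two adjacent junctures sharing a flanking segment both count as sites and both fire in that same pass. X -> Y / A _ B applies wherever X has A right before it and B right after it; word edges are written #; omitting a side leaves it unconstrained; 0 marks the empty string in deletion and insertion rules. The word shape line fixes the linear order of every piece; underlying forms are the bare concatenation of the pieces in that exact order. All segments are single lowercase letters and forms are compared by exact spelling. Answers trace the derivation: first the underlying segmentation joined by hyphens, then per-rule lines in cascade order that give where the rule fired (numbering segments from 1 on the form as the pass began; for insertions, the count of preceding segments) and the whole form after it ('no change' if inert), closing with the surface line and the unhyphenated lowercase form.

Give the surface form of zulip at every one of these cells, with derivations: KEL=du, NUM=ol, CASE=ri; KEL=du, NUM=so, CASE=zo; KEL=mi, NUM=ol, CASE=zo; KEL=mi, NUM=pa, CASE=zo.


cell KEL=du, NUM=ol, CASE=ri:
underlying: op-zulip-vlo-bu
1. 0 -> i / C _ C: inserts after position(s) 2, 7, 8: opizulipivilobu
2. k -> g, p -> b, s -> z, t -> d / V _ V: fires at position(s) 2, 8: obizulibivilobu
surface: obizulibivilobu

cell KEL=du, NUM=so, CASE=zo:
underlying: o-zulip-opi-bu
1. 0 -> i / C _ C: no change
2. k -> g, p -> b, s -> z, t -> d / V _ V: fires at position(s) 6, 8: ozulibobibu
surface: ozulibobibu

cell KEL=mi, NUM=ol, CASE=zo:
underlying: o-zulip-vlo-zu
1. 0 -> i / C _ C: inserts after position(s) 6, 7: ozulipivilozu
2. k -> g, p -> b, s -> z, t -> d / V _ V: fires at position(s) 6: ozulibivilozu
surface: ozulibivilozu

cell KEL=mi, NUM=pa, CASE=zo:
underlying: o-zulip-gu-zu
1. 0 -> i / C _ C: inserts after position(s) 6: ozulipiguzu
2. k -> g, p -> b, s -> z, t -> d / V _ V: fires at position(s) 6: ozulibiguzu
surface: ozulibiguzu


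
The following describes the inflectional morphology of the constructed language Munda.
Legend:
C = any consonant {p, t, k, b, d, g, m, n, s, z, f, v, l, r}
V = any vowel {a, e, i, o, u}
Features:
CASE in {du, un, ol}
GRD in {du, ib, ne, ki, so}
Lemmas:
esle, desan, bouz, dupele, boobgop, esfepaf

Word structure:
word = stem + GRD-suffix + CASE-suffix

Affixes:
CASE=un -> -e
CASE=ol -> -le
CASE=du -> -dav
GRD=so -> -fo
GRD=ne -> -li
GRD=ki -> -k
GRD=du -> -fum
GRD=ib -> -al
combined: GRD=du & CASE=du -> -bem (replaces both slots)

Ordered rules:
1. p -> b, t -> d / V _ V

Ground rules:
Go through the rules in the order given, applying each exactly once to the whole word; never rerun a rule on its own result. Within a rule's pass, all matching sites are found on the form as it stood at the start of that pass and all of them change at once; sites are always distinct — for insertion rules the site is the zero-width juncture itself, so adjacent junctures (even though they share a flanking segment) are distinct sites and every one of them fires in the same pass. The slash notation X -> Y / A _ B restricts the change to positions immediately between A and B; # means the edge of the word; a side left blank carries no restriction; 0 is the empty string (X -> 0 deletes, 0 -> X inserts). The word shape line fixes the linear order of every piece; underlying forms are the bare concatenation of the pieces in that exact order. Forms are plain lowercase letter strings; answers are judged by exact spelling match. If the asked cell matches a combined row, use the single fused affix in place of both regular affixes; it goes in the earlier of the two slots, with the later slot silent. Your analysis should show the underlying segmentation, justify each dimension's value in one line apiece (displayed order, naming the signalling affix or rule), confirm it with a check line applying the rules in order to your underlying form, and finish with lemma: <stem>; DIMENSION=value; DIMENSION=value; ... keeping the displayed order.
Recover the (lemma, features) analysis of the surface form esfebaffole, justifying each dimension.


underlying: esfepaf-fo-le
CASE=ol - signalled by the affix -le
GRD=so - signalled by the affix -fo
check: esfepaffole -> esfebaffole
lemma: esfepaf; CASE=ol; GRD=so


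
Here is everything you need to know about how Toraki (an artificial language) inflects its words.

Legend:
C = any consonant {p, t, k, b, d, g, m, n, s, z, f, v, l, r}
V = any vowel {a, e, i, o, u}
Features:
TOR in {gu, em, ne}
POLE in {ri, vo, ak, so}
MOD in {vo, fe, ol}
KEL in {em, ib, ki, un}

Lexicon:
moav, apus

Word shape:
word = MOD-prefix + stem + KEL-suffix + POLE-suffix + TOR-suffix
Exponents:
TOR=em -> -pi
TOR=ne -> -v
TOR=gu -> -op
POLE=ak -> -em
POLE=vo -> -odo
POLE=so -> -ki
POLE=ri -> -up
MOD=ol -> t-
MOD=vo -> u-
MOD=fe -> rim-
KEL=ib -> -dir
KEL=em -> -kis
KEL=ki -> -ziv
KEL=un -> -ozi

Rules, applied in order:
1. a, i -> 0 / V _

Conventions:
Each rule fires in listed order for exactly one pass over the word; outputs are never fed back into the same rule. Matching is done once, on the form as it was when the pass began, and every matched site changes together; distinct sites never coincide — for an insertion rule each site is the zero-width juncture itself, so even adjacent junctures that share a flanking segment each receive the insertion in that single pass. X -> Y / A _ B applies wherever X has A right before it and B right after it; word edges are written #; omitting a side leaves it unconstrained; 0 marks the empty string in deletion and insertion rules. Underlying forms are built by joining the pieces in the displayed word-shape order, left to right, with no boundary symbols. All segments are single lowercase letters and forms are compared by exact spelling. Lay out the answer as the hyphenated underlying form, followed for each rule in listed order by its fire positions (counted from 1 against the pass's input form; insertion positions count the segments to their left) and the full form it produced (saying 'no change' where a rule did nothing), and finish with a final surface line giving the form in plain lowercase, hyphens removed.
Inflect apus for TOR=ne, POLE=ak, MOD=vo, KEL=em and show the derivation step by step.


underlying: u-apus-kis-em-v
1. a, i -> 0 / V _: fires at position(s) 2: upuskisemv
surface: upuskisemv


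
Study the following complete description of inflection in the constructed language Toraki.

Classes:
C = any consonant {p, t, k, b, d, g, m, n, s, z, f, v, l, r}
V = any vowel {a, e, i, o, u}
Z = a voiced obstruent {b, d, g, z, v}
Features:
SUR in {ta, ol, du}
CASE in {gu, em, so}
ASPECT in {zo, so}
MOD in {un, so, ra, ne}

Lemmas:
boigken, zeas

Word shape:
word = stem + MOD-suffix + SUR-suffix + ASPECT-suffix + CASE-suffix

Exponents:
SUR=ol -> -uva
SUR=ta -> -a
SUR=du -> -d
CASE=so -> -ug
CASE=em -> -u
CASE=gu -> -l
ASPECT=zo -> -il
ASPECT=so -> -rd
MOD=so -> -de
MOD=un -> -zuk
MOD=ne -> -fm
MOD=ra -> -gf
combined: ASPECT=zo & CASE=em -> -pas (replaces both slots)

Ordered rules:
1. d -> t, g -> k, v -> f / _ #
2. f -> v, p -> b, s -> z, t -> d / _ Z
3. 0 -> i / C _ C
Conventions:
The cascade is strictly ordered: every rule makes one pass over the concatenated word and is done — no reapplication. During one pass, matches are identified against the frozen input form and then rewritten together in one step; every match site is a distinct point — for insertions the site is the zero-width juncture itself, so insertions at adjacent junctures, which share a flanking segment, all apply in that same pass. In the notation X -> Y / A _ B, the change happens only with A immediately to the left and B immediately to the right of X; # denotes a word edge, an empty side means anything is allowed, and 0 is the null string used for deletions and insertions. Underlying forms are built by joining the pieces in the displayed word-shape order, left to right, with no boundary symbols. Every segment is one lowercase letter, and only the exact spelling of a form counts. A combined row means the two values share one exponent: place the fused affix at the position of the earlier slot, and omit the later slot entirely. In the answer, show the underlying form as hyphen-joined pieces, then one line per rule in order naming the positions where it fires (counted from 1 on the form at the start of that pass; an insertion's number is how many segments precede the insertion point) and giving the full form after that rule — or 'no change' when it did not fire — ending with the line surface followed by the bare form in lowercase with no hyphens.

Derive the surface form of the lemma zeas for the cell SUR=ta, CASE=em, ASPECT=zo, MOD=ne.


underlying: zeas-fm-a-pas
1. d -> t, g -> k, v -> f / _ #: no change
2. f -> v, p -> b, s -> z, t -> d / _ Z: no change
3. 0 -> i / C _ C: inserts after position(s) 4, 5: zeasifimapas
surface: zeasifimapas


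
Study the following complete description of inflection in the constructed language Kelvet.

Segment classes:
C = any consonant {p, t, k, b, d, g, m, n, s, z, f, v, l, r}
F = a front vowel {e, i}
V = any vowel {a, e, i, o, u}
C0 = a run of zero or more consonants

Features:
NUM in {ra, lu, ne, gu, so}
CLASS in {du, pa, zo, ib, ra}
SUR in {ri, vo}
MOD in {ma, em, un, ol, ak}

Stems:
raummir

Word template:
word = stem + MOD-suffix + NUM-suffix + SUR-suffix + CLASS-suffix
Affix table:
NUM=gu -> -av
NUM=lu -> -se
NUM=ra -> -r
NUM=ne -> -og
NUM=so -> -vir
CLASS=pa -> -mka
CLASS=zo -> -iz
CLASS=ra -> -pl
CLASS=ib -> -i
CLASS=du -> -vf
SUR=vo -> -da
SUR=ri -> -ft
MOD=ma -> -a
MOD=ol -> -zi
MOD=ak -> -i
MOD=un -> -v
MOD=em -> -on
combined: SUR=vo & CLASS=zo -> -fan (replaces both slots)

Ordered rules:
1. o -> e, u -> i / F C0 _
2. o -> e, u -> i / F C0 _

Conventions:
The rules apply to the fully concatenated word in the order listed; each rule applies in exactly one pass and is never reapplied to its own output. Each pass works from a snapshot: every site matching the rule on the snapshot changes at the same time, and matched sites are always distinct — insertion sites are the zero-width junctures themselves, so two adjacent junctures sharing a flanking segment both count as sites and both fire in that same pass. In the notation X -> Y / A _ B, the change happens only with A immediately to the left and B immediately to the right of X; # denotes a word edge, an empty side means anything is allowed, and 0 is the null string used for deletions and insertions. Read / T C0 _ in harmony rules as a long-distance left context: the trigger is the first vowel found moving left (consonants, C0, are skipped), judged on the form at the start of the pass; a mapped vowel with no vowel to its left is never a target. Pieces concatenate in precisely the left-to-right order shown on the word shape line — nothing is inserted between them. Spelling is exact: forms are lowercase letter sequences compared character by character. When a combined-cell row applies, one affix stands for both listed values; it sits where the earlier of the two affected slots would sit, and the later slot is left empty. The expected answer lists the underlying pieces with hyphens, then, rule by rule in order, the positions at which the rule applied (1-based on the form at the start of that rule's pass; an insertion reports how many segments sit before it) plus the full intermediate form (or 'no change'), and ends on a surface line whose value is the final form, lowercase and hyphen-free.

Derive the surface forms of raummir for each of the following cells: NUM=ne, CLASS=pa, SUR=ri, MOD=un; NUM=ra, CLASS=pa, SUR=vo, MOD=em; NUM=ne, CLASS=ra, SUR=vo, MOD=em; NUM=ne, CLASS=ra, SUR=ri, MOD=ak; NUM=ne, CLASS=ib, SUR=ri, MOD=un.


cell NUM=ne, CLASS=pa, SUR=ri, MOD=un:
underlying: raummir-v-og-ft-mka
1. o -> e, u -> i / F C0 _: fires at position(s) 9: raummirvegftmka
2. o -> e, u -> i / F C0 _: no change
surface: raummirvegftmka

cell NUM=ra, CLASS=pa, SUR=vo, MOD=em:
underlying: raummir-on-r-da-mka
1. o -> e, u -> i / F C0 _: fires at position(s) 8: raummirenrdamka
2. o -> e, u -> i / F C0 _: no change
surface: raummirenrdamka

cell NUM=ne, CLASS=ra, SUR=vo, MOD=em:
underlying: raummir-on-og-da-pl
1. o -> e, u -> i / F C0 _: fires at position(s) 8: raummirenogdapl
2. o -> e, u -> i / F C0 _: fires at position(s) 10: raummirenegdapl
surface: raummirenegdapl

cell NUM=ne, CLASS=ra, SUR=ri, MOD=ak:
underlying: raummir-i-og-ft-pl
1. o -> e, u -> i / F C0 _: fires at position(s) 9: raummiriegftpl
2. o -> e, u -> i / F C0 _: no change
surface: raummiriegftpl

cell NUM=ne, CLASS=ib, SUR=ri, MOD=un:
underlying: raummir-v-og-ft-i
1. o -> e, u -> i / F C0 _: fires at position(s) 9: raummirvegfti
2. o -> e, u -> i / F C0 _: no change
surface: raummirvegfti


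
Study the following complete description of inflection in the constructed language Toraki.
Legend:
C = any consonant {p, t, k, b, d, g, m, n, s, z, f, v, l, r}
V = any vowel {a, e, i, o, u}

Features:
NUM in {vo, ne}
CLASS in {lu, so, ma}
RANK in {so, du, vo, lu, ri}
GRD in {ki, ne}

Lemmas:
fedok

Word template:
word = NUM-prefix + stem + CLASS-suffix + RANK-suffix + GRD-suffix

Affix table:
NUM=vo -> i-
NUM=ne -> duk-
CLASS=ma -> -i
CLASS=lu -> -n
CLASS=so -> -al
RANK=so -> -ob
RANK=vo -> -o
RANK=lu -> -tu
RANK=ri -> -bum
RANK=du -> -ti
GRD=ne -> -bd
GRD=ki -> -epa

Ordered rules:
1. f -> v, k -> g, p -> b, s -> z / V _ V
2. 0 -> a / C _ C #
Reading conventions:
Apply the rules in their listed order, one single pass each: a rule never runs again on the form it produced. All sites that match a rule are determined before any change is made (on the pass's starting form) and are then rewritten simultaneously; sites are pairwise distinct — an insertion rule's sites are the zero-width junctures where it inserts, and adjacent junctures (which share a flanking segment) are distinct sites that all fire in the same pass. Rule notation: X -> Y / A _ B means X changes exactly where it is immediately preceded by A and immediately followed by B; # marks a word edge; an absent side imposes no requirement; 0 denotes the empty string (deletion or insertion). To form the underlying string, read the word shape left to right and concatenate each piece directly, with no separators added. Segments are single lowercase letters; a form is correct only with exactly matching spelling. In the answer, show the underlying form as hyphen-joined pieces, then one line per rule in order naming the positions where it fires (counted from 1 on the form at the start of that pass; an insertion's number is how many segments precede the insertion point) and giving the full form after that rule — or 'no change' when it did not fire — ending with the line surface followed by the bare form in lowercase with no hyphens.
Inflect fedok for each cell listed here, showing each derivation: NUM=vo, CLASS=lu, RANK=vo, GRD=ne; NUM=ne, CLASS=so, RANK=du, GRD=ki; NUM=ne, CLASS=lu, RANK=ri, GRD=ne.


cell NUM=vo, CLASS=lu, RANK=vo, GRD=ne:
underlying: i-fedok-n-o-bd
1. f -> v, k -> g, p -> b, s -> z / V _ V: fires at position(s) 2: ivedoknobd
2. 0 -> a / C _ C #: inserts after position(s) 9: ivedoknobad
surface: ivedoknobad

cell NUM=ne, CLASS=so, RANK=du, GRD=ki:
underlying: duk-fedok-al-ti-epa
1. f -> v, k -> g, p -> b, s -> z / V _ V: fires at position(s) 8, 14: dukfedogaltieba
2. 0 -> a / C _ C #: no change
surface: dukfedogaltieba

cell NUM=ne, CLASS=lu, RANK=ri, GRD=ne:
underlying: duk-fedok-n-bum-bd
1. f -> v, k -> g, p -> b, s -> z / V _ V: no change
2. 0 -> a / C _ C #: inserts after position(s) 13: dukfedoknbumbad
surface: dukfedoknbumbad


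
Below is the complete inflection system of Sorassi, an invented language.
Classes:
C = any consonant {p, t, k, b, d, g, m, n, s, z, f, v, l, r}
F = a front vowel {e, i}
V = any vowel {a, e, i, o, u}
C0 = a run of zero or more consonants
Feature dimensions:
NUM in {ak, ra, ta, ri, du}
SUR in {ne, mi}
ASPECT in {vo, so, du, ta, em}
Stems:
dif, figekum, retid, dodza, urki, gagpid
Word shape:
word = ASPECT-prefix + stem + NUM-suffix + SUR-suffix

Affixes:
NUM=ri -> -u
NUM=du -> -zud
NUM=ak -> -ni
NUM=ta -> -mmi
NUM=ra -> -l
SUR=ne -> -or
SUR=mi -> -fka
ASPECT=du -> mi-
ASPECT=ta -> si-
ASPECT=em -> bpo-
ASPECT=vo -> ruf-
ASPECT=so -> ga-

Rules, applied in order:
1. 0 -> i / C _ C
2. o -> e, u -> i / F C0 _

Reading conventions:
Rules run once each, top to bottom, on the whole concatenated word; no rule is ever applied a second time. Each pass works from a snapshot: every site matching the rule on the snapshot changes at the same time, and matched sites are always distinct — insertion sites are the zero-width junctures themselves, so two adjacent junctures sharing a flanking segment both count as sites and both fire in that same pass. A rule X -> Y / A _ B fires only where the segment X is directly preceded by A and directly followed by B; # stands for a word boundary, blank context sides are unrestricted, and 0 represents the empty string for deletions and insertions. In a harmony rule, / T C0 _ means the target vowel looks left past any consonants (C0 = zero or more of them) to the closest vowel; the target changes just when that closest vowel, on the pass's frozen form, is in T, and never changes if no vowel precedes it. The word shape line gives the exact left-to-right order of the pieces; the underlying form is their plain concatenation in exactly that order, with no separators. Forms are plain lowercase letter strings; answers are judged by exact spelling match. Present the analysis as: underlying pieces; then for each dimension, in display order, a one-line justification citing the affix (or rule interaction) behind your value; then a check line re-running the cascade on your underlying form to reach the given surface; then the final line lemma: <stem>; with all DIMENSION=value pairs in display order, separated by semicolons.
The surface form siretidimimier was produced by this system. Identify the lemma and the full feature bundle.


underlying: si-retid-mmi-or
NUM=ta - signalled by the affix -mmi
SUR=ne - signalled by the affix -or
ASPECT=ta - signalled by the affix si-
check: siretidmmior -> siretidimimior -> siretidimimier
lemma: retid; NUM=ta; SUR=ne; ASPECT=ta


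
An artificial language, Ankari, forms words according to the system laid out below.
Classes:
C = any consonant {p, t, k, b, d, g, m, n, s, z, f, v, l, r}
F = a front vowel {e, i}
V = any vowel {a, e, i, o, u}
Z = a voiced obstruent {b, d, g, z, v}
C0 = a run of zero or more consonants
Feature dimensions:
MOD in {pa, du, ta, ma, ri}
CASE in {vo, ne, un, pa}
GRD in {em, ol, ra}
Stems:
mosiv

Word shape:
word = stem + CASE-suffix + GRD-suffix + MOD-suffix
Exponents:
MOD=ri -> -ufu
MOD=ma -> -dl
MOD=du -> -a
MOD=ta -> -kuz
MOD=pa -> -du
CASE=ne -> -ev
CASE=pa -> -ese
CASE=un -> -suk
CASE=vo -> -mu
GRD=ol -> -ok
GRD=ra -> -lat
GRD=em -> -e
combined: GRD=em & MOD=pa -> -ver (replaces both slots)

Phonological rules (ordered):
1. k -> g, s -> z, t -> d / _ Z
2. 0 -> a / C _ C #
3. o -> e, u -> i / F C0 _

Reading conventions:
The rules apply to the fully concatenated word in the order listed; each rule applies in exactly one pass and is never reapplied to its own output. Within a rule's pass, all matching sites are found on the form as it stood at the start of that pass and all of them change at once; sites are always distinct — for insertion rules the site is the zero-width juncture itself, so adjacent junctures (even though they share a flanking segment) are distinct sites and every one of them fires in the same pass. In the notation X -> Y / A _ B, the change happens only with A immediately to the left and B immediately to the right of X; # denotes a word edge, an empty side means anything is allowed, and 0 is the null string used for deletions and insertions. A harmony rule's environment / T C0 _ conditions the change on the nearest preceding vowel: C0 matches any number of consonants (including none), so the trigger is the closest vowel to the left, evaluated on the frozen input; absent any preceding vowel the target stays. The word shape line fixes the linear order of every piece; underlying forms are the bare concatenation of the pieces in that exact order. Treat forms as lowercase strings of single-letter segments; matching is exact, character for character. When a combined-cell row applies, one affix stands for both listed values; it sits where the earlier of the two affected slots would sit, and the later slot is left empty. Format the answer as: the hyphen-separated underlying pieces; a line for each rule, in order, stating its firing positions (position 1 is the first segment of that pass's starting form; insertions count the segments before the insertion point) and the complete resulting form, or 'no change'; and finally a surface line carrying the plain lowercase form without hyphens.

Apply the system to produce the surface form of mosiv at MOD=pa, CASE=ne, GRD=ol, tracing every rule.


underlying: mosiv-ev-ok-du
1. k -> g, s -> z, t -> d / _ Z: fires at position(s) 9: mosivevogdu
2. 0 -> a / C _ C #: no change
3. o -> e, u -> i / F C0 _: fires at position(s) 8: mosivevegdu
surface: mosivevegdu


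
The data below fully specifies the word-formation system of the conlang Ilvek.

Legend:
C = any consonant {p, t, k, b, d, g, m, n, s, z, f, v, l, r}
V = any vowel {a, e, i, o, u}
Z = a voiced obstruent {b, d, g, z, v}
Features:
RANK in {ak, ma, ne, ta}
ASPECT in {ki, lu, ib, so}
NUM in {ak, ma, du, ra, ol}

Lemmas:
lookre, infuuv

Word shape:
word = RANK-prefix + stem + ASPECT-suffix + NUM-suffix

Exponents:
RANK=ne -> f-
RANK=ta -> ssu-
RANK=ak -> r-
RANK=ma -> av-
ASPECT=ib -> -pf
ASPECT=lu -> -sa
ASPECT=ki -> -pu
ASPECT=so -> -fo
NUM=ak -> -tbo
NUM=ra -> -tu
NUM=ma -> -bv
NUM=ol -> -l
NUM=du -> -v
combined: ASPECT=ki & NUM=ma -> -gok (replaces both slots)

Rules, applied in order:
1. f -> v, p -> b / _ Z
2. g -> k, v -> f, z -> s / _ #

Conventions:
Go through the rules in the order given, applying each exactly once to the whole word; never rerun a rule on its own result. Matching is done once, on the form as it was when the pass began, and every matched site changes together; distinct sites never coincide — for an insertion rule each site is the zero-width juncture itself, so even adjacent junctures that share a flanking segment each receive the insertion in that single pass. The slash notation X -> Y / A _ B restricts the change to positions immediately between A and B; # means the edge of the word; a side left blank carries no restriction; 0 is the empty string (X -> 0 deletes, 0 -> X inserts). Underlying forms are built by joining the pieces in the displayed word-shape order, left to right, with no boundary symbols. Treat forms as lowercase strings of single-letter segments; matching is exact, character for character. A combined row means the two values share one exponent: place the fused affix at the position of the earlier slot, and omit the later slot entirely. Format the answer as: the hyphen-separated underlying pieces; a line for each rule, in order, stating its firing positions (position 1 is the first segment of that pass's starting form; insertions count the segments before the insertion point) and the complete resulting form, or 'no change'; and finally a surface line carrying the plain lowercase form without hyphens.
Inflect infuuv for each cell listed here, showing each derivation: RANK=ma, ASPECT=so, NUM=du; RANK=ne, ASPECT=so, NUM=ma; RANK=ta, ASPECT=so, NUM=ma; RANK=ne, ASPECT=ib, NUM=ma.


cell RANK=ma, ASPECT=so, NUM=du:
underlying: av-infuuv-fo-v
1. f -> v, p -> b / _ Z: no change
2. g -> k, v -> f, z -> s / _ #: fires at position(s) 11: avinfuuvfof
surface: avinfuuvfof

cell RANK=ne, ASPECT=so, NUM=ma:
underlying: f-infuuv-fo-bv
1. f -> v, p -> b / _ Z: no change
2. g -> k, v -> f, z -> s / _ #: fires at position(s) 11: finfuuvfobf
surface: finfuuvfobf

cell RANK=ta, ASPECT=so, NUM=ma:
underlying: ssu-infuuv-fo-bv
1. f -> v, p -> b / _ Z: no change
2. g -> k, v -> f, z -> s / _ #: fires at position(s) 13: ssuinfuuvfobf
surface: ssuinfuuvfobf

cell RANK=ne, ASPECT=ib, NUM=ma:
underlying: f-infuuv-pf-bv
1. f -> v, p -> b / _ Z: fires at position(s) 9: finfuuvpvbv
2. g -> k, v -> f, z -> s / _ #: fires at position(s) 11: finfuuvpvbf
surface: finfuuvpvbf


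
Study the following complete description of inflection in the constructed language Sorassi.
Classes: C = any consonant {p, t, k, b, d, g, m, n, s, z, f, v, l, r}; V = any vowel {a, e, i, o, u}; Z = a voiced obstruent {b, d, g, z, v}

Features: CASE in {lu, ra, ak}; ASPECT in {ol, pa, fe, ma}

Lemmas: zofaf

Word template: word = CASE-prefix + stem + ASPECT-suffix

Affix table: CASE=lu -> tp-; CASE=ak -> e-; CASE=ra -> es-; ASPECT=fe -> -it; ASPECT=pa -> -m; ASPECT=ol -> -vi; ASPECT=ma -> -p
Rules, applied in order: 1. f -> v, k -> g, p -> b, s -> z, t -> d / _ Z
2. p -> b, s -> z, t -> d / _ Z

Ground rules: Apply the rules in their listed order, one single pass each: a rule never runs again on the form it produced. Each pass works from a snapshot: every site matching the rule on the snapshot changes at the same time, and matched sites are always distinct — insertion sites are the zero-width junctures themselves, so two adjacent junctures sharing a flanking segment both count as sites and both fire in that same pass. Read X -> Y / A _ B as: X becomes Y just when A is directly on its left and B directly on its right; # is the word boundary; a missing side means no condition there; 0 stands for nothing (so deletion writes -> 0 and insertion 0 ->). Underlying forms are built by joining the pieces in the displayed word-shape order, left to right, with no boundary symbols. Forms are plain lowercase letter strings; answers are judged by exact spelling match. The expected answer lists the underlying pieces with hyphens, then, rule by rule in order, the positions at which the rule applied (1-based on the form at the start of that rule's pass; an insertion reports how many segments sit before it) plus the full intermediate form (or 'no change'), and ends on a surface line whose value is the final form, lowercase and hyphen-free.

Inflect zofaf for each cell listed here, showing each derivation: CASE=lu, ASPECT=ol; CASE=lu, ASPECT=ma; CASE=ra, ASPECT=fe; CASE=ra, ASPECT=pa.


cell CASE=lu, ASPECT=ol:
underlying: tp-zofaf-vi
1. f -> v, k -> g, p -> b, s -> z, t -> d / _ Z: fires at position(s) 2, 7: tbzofavvi
2. p -> b, s -> z, t -> d / _ Z: fires at position(s) 1: dbzofavvi
surface: dbzofavvi

cell CASE=lu, ASPECT=ma:
underlying: tp-zofaf-p
1. f -> v, k -> g, p -> b, s -> z, t -> d / _ Z: fires at position(s) 2: tbzofafp
2. p -> b, s -> z, t -> d / _ Z: fires at position(s) 1: dbzofafp
surface: dbzofafp

cell CASE=ra, ASPECT=fe:
underlying: es-zofaf-it
1. f -> v, k -> g, p -> b, s -> z, t -> d / _ Z: fires at position(s) 2: ezzofafit
2. p -> b, s -> z, t -> d / _ Z: no change
surface: ezzofafit

cell CASE=ra, ASPECT=pa:
underlying: es-zofaf-m
1. f -> v, k -> g, p -> b, s -> z, t -> d / _ Z: fires at position(s) 2: ezzofafm
2. p -> b, s -> z, t -> d / _ Z: no change
surface: ezzofafm


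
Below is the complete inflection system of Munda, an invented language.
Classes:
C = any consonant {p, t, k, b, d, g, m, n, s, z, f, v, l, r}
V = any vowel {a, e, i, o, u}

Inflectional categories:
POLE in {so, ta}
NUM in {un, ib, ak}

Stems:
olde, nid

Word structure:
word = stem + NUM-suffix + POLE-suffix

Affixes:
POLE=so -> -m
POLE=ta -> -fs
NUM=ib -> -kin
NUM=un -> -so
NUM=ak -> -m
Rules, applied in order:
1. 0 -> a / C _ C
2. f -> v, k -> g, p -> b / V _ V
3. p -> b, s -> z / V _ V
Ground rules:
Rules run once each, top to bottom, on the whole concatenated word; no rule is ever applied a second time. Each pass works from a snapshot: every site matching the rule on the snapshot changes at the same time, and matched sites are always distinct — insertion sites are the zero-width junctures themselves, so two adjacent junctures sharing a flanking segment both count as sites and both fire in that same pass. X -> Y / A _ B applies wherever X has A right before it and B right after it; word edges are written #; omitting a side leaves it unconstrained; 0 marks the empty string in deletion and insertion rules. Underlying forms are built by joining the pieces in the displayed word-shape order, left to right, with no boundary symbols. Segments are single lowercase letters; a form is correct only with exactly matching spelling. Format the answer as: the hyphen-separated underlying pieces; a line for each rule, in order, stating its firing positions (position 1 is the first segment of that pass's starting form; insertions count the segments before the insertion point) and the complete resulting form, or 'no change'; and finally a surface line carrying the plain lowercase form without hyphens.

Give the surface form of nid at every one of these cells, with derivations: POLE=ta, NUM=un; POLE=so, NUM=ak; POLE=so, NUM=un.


cell POLE=ta, NUM=un:
underlying: nid-so-fs
1. 0 -> a / C _ C: inserts after position(s) 3, 6: nidasofas
2. f -> v, k -> g, p -> b / V _ V: fires at position(s) 7: nidasovas
3. p -> b, s -> z / V _ V: fires at position(s) 5: nidazovas
surface: nidazovas

cell POLE=so, NUM=ak:
underlying: nid-m-m
1. 0 -> a / C _ C: inserts after position(s) 3, 4: nidamam
2. f -> v, k -> g, p -> b / V _ V: no change
3. p -> b, s -> z / V _ V: no change
surface: nidamam

cell POLE=so, NUM=un:
underlying: nid-so-m
1. 0 -> a / C _ C: inserts after position(s) 3: nidasom
2. f -> v, k -> g, p -> b / V _ V: no change
3. p -> b, s -> z / V _ V: fires at position(s) 5: nidazom
surface: nidazom
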